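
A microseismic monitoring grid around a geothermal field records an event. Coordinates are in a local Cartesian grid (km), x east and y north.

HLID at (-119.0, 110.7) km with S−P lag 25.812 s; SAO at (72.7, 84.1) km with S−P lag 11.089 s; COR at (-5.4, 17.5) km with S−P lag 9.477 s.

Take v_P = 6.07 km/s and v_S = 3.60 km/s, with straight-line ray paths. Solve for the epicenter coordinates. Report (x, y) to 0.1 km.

Distance from S−P lag: d = Δt · v_P v_S / (v_P − v_S) = Δt · (6.07·3.60)/(6.07−3.60) ≈ 8.8470·Δt.
So d_HLID = 228.36, d_SAO = 98.10, d_COR = 83.84 km.
Circle about each station: (x + 119.0)² + (y − 110.7)² = 228.36²; (x − 72.7)² + (y − 84.1)² = 98.10²; (x + 5.4)² + (y − 17.5)² = 83.84².
Subtracting the HLID equation from the SAO and COR equations removes the quadratic terms:
383.4 x − 53.2 y = 28467.29
227.2 x − 186.4 y = 19039.06
Solving the 2×2 system: x ≈ 72.3, y ≈ -14.0 km.

(72.3, -14.0)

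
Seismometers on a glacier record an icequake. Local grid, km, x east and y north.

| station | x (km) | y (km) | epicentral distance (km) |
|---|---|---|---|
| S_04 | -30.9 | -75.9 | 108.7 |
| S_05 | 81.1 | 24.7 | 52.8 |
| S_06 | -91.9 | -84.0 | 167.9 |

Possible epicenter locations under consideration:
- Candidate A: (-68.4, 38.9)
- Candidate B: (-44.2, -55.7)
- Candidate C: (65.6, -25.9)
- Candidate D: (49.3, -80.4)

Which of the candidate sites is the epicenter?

Candidate C

For each candidate, compare |candidate − station| to the reported distance:
Candidate A: residuals S_04 12.1, S_05 97.4, S_06 42.8 → max 97.4 km
Candidate B: residuals S_04 84.5, S_05 96.1, S_06 112.4 → max 112.4 km
Candidate C: residuals S_04 0.0, S_05 0.1, S_06 0.0 → max 0.1 km
Candidate D: residuals S_04 28.4, S_05 57.0, S_06 26.7 → max 57.0 km
Only Candidate C has all residuals ≈ 0.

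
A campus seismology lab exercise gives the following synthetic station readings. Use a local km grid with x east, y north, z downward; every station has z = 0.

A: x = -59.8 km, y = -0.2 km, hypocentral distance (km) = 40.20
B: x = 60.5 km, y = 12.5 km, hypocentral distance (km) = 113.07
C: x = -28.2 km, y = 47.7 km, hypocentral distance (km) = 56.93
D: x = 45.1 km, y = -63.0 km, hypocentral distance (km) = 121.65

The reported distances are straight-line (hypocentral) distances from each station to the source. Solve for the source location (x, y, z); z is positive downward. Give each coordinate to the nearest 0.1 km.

Each station gives a sphere (x−x_i)² + (y−y_i)² + z² = d_i² (stations at z=0).
Subtracting the A sphere from B and C: z² cancels, leaving linear equations in x and y:
240.6 x + 25.4 y = -10928.36
63.2 x + 95.8 y = -2130.53
Solving: x ≈ -46.298, y ≈ 8.304 km (keep extra digits for the depth step; rounded: -46.3, 8.3).
Then from the A sphere: z² = 40.20² − (x + 59.8)² − (y + 0.2)² with x = -46.298, y = 8.304, so z ≈ 36.897 ≈ 36.9 km.
Check against D (with the unrounded solution): distance 121.65 ≈ 121.65 km. ✓

x ≈ -46.3 km, y ≈ 8.3 km, depth ≈ 36.9 km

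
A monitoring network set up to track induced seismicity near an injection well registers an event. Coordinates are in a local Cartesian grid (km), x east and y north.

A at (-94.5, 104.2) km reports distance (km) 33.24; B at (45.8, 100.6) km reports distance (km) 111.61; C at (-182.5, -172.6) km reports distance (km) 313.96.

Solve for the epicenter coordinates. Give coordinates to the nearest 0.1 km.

-64.4 km east, 118.3 km north

Circle about each station: (x + 94.5)² + (y − 104.2)² = 33.24²; (x − 45.8)² + (y − 100.6)² = 111.61²; (x + 182.5)² + (y + 172.6)² = 313.96².
Subtracting pairs of circle equations eliminates x²+y² and gives linear equations (the radical axes):
280.6 x − 7.2 y = -18921.78
-176.0 x − 553.6 y = -54156.86
Solving the 2×2 system: x ≈ -64.4, y ≈ 118.3 km.
Check against A (with the unrounded x, y): √((x + 94.5)²+(y − 104.2)²) = 33.24 ≈ 33.24 km. ✓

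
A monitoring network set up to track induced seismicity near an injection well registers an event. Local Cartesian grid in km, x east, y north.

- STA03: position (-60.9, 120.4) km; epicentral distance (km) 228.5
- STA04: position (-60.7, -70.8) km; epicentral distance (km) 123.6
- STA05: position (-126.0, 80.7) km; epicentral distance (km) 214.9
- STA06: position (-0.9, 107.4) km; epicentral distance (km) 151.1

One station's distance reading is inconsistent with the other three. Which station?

Solve using three stations at a time. Using STA04, STA05, STA06 (subtract circle equations pairwise → linear system) gives (x, y) ≈ (56.8, -32.3).
Distances from that point to each station vs reported:
  STA03: calculated 192.8 vs reported 228.5 → residual 35.7 km
  STA04: calculated 123.7 vs reported 123.6 → residual 0.1 km
  STA05: calculated 215.0 vs reported 214.9 → residual 0.1 km
  STA06: calculated 151.2 vs reported 151.1 → residual 0.1 km
STA04, STA05, STA06 are mutually consistent (residuals ≈ 0); STA03 is off by 35.7 km.

STA03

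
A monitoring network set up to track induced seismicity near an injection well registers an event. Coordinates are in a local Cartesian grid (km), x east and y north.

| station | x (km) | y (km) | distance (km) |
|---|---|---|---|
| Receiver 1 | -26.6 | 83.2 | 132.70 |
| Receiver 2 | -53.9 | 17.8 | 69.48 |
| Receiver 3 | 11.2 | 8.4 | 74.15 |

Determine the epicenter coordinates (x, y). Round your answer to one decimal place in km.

Circle about each station: (x + 26.6)² + (y − 83.2)² = 132.70²; (x + 53.9)² + (y − 17.8)² = 69.48²; (x − 11.2)² + (y − 8.4)² = 74.15².
Subtracting the Receiver 1 equation from the Receiver 2 and Receiver 3 equations removes the quadratic terms:
-54.6 x − 130.8 y = 8374.07
75.6 x − 149.6 y = 4677.27
Solving the 2×2 system: x ≈ -35.5, y ≈ -49.2 km.

-35.5 km east, -49.2 km north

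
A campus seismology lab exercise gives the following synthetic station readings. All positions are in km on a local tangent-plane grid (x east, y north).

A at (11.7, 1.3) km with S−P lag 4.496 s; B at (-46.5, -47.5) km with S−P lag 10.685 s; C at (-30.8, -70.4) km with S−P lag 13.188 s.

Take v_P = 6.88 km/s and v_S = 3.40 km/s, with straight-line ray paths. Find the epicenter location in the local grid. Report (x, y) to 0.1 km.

Distance from S−P lag: d = Δt · v_P v_S / (v_P − v_S) = Δt · (6.88·3.40)/(6.88−3.40) ≈ 6.7218·Δt.
So d_A = 30.22, d_B = 71.82, d_C = 88.65 km.
Circle about each station: (x − 11.7)² + (y − 1.3)² = 30.22²; (x + 46.5)² + (y + 47.5)² = 71.82²; (x + 30.8)² + (y + 70.4)² = 88.65².
Subtracting the A equation from the B and C equations removes the quadratic terms:
-116.4 x − 97.6 y = 35.06
-85.0 x − 143.4 y = -1179.35
Solving the 2×2 system: x ≈ -14.3, y ≈ 16.7 km.

(-14.3, 16.7)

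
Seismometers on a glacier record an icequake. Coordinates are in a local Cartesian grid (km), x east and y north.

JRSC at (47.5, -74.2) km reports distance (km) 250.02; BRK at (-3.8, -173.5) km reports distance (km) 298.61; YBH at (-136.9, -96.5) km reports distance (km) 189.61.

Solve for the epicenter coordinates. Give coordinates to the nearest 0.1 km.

Circle about each station: (x − 47.5)² + (y + 74.2)² = 250.02²; (x + 3.8)² + (y + 173.5)² = 298.61²; (x + 136.9)² + (y + 96.5)² = 189.61².
Subtracting pairs of circle equations eliminates x²+y² and gives linear equations (the radical axes):
-102.6 x − 198.6 y = -4303.13
-368.8 x − 44.6 y = 46850.02
Solving the 2×2 system: x ≈ -138.3, y ≈ 93.1 km.

-138.3 km east, 93.1 km north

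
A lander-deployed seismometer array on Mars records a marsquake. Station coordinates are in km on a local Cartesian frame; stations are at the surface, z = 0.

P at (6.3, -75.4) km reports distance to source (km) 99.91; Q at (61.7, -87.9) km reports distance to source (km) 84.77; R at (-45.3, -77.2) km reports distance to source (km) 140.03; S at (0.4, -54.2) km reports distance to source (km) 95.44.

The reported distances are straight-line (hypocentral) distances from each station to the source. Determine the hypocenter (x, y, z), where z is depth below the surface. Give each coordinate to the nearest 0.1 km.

Each station gives a sphere (x−x_i)² + (y−y_i)² + z² = d_i² (stations at z=0).
Subtracting the P sphere from Q and R: z² cancels, leaving linear equations in x and y:
110.8 x − 25.0 y = 8604.51
-103.2 x − 3.6 y = -7339.31
Solving: x ≈ 71.993, y ≈ -25.106 km (keep extra digits for the depth step; rounded: 72.0, -25.1).
Then from the P sphere: z² = 99.91² − (x − 6.3)² − (y + 75.4)² with x = 71.993, y = -25.106, so z ≈ 56.008 ≈ 56.0 km.
Check against S (with the unrounded solution): distance 95.44 ≈ 95.44 km. ✓

(72.0, -25.1, 56.0)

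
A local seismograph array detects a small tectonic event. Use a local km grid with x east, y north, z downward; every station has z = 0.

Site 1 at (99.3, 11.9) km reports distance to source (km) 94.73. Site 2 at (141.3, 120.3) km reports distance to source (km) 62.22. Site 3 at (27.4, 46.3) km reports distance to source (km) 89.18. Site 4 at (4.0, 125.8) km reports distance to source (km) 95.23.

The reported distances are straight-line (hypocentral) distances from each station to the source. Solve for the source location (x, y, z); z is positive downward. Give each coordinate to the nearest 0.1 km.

x ≈ 90.7 km, y ≈ 101.1 km, depth ≈ 30.7 km

Each station gives a sphere (x−x_i)² + (y−y_i)² + z² = d_i² (stations at z=0).
Subtracting the Site 1 sphere from Site 2 and Site 3: z² cancels, leaving linear equations in x and y:
84.0 x + 216.8 y = 29538.12
-143.8 x + 68.8 y = -6086.95
Solving: x ≈ 90.701, y ≈ 101.103 km (keep extra digits for the depth step; rounded: 90.7, 101.1).
Then from the Site 1 sphere: z² = 94.73² − (x − 99.3)² − (y − 11.9)² with x = 90.701, y = 101.103, so z ≈ 30.703 ≈ 30.7 km.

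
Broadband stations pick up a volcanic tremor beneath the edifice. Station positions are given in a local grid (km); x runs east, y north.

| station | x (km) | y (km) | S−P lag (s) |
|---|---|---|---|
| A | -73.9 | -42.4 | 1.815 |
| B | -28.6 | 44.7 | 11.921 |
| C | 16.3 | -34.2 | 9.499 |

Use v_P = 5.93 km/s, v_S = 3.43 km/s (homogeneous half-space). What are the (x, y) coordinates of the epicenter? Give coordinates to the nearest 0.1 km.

Distance from S−P lag: d = Δt · v_P v_S / (v_P − v_S) = Δt · (5.93·3.43)/(5.93−3.43) ≈ 8.1360·Δt.
So d_A = 14.77, d_B = 96.99, d_C = 77.28 km.
Circle about each station: (x + 73.9)² + (y + 42.4)² = 14.77²; (x + 28.6)² + (y − 44.7)² = 96.99²; (x − 16.3)² + (y + 34.2)² = 77.28².
Subtracting the A equation from the B and C equations removes the quadratic terms:
90.6 x + 174.2 y = -13631.83
180.4 x + 16.4 y = -11577.69
Solving the 2×2 system: x ≈ -59.9, y ≈ -47.1 km.

-59.9 km east, -47.1 km north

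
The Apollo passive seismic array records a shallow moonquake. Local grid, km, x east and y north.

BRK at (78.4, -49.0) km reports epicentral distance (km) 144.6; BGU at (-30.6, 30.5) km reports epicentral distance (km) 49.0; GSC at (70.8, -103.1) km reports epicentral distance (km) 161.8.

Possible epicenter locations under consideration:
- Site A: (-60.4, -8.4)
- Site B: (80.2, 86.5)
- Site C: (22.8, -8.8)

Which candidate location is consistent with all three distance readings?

Site A

For each candidate, compare |candidate − station| to the reported distance:
Site A: residuals BRK 0.0, BGU 0.0, GSC 0.0 → max 0.0 km
Site B: residuals BRK 9.1, BGU 75.1, GSC 28.0 → max 75.1 km
Site C: residuals BRK 76.0, BGU 17.3, GSC 56.0 → max 76.0 km
Only Site A has all residuals ≈ 0.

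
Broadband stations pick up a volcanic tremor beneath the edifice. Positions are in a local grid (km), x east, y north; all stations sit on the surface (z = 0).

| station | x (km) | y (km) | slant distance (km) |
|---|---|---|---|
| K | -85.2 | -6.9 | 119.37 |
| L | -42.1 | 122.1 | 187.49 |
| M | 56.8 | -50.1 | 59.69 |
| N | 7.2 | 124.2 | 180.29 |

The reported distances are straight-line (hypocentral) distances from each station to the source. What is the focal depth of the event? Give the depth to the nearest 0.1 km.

44.3 km

Each station gives a sphere (x−x_i)² + (y−y_i)² + z² = d_i² (stations at z=0).
Subtracting the K sphere from L and M: z² cancels, leaving linear equations in x and y:
86.2 x + 258.0 y = -11529.13
284.0 x − 86.4 y = 9115.90
Solving: x ≈ 16.796, y ≈ -50.298 km (keep extra digits for the depth step; rounded: 16.8, -50.3).
Then from the K sphere: z² = 119.37² − (x + 85.2)² − (y + 6.9)² with x = 16.796, y = -50.298, so z ≈ 44.302 ≈ 44.3 km.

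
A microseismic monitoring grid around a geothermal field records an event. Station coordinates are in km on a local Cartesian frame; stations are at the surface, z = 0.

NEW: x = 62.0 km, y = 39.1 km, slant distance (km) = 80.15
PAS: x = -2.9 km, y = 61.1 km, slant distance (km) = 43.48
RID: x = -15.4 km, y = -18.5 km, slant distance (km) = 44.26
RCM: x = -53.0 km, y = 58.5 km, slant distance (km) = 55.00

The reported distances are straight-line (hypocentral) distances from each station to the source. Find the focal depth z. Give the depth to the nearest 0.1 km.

16.4 km

Each station gives a sphere (x−x_i)² + (y−y_i)² + z² = d_i² (stations at z=0).
Subtracting the NEW sphere from PAS and RID: z² cancels, leaving linear equations in x and y:
-129.8 x + 44.0 y = 2902.32
-154.8 x − 115.2 y = -328.33
Solving: x ≈ -14.699, y ≈ 22.601 km (keep extra digits for the depth step; rounded: -14.7, 22.6).
Then from the NEW sphere: z² = 80.15² − (x − 62.0)² − (y − 39.1)² with x = -14.699, y = 22.601, so z ≈ 16.403 ≈ 16.4 km.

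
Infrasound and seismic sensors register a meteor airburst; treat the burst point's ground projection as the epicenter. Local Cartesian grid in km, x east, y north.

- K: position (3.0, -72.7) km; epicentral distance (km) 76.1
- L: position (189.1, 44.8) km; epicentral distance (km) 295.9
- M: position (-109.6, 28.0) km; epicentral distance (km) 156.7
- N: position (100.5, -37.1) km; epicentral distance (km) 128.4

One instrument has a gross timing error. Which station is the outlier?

N

Solve using three stations at a time. Using K, L, M (subtract circle equations pairwise → linear system) gives (x, y) ≈ (-56.9, -119.6).
Distances from that point to each station vs reported:
  K: calculated 76.1 vs reported 76.1 → residual 0.0 km
  L: calculated 295.9 vs reported 295.9 → residual 0.0 km
  M: calculated 156.7 vs reported 156.7 → residual 0.0 km
  N: calculated 177.7 vs reported 128.4 → residual 49.3 km
K, L, M are mutually consistent (residuals ≈ 0); N is off by 49.3 km.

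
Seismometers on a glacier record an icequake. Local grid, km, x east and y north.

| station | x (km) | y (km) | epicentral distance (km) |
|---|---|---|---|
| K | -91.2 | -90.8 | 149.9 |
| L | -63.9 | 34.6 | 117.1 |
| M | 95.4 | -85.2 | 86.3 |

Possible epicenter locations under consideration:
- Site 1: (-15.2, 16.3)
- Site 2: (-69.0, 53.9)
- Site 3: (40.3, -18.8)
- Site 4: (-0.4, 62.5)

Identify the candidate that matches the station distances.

For each candidate, compare |candidate − station| to the reported distance:
Site 1: residuals K 18.6, L 65.1, M 63.8 → max 65.1 km
Site 2: residuals K 3.5, L 97.1, M 129.1 → max 129.1 km
Site 3: residuals K 0.0, L 0.0, M 0.0 → max 0.0 km
Site 4: residuals K 28.3, L 47.7, M 89.7 → max 89.7 km
Only Site 3 has all residuals ≈ 0.

Site 3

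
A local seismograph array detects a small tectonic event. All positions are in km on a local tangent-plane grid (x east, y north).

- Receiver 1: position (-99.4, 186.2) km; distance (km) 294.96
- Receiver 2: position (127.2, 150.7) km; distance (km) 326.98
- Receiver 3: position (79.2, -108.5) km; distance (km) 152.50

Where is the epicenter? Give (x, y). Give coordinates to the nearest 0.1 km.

(-73.3, -107.6)

Circle about each station: (x + 99.4)² + (y − 186.2)² = 294.96²; (x − 127.2)² + (y − 150.7)² = 326.98²; (x − 79.2)² + (y + 108.5)² = 152.50².
Subtracting pairs of circle equations eliminates x²+y² and gives linear equations (the radical axes):
453.2 x − 71.0 y = -25574.99
357.2 x − 589.4 y = 37239.24
Solving the 2×2 system: x ≈ -73.3, y ≈ -107.6 km.
Check against Receiver 1 (with the unrounded x, y): √((x + 99.4)²+(y − 186.2)²) = 294.96 ≈ 294.96 km. ✓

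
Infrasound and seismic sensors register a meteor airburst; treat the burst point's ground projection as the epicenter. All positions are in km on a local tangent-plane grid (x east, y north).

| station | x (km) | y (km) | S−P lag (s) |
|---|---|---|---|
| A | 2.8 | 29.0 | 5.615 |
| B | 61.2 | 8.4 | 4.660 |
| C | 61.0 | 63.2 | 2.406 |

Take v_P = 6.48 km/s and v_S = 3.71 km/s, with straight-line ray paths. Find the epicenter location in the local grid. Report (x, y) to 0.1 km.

(48.2, 46.7)

Distance from S−P lag: d = Δt · v_P v_S / (v_P − v_S) = Δt · (6.48·3.71)/(6.48−3.71) ≈ 8.6790·Δt.
So d_A = 48.73, d_B = 40.44, d_C = 20.88 km.
Circle about each station: (x − 2.8)² + (y − 29.0)² = 48.73²; (x − 61.2)² + (y − 8.4)² = 40.44²; (x − 61.0)² + (y − 63.2)² = 20.88².
Subtracting pairs of circle equations eliminates x²+y² and gives linear equations (the radical axes):
116.8 x − 41.2 y = 3706.38
116.4 x + 68.4 y = 8805.04
Solving the 2×2 system: x ≈ 48.2, y ≈ 46.7 km.
Check against A (with the unrounded x, y): √((x − 2.8)²+(y − 29.0)²) = 48.73 ≈ 48.73 km. ✓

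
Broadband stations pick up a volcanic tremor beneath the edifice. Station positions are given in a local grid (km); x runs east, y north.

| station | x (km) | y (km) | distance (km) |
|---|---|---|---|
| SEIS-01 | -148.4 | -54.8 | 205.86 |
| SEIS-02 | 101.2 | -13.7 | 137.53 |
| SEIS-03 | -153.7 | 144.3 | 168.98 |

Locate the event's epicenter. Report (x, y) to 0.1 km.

Circle about each station: (x + 148.4)² + (y + 54.8)² = 205.86²; (x − 101.2)² + (y + 13.7)² = 137.53²; (x + 153.7)² + (y − 144.3)² = 168.98².
Subtracting the SEIS-01 equation from the SEIS-02 and SEIS-03 equations removes the quadratic terms:
499.2 x + 82.2 y = 8867.37
-10.6 x + 398.2 y = 33244.68
Solving the 2×2 system: x ≈ 4.0, y ≈ 83.6 km.

(4.0, 83.6)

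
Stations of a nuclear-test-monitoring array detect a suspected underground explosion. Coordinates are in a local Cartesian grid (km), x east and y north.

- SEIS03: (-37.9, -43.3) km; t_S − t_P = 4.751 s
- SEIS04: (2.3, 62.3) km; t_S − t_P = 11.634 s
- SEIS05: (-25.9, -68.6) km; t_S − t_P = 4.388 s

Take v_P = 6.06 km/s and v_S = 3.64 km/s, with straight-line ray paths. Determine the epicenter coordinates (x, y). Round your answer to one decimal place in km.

Distance from S−P lag: d = Δt · v_P v_S / (v_P − v_S) = Δt · (6.06·3.64)/(6.06−3.64) ≈ 9.1150·Δt.
So d_SEIS03 = 43.31, d_SEIS04 = 106.04, d_SEIS05 = 40.00 km.
Circle about each station: (x + 37.9)² + (y + 43.3)² = 43.31²; (x − 2.3)² + (y − 62.3)² = 106.04²; (x + 25.9)² + (y + 68.6)² = 40.00².
Subtracting pairs of circle equations eliminates x²+y² and gives linear equations (the radical axes):
80.4 x + 211.2 y = -8793.45
24.0 x − 50.6 y = 2341.23
Solving the 2×2 system: x ≈ 5.4, y ≈ -43.7 km.
Check against SEIS03 (with the unrounded x, y): √((x + 37.9)²+(y + 43.3)²) = 43.32 ≈ 43.31 km. ✓

5.4 km east, -43.7 km north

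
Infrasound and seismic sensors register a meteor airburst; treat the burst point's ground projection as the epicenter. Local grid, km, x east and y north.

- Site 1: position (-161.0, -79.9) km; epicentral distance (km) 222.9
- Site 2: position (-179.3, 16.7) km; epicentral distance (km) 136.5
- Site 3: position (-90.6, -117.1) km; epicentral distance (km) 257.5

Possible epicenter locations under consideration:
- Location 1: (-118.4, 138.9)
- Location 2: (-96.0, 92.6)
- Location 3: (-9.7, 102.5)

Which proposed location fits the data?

Location 1

For each candidate, compare |candidate − station| to the reported distance:
Location 1: residuals Site 1 0.0, Site 2 0.0, Site 3 0.0 → max 0.0 km
Location 2: residuals Site 1 38.6, Site 2 23.8, Site 3 47.7 → max 47.7 km
Location 3: residuals Site 1 14.1, Site 2 53.6, Site 3 23.5 → max 53.6 km
Only Location 1 has all residuals ≈ 0.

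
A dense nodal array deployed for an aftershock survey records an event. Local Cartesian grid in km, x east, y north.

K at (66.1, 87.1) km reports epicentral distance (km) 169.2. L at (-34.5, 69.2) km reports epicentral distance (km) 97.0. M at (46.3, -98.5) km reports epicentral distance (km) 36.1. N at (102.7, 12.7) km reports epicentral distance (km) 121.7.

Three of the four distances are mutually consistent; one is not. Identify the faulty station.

L

Solve using three stations at a time. Using K, M, N (subtract circle equations pairwise → linear system) gives (x, y) ≈ (18.6, -75.3).
Distances from that point to each station vs reported:
  K: calculated 169.2 vs reported 169.2 → residual 0.0 km
  L: calculated 154.0 vs reported 97.0 → residual 57.0 km
  M: calculated 36.1 vs reported 36.1 → residual 0.0 km
  N: calculated 121.7 vs reported 121.7 → residual 0.0 km
K, M, N are mutually consistent (residuals ≈ 0); L is off by 57.0 km.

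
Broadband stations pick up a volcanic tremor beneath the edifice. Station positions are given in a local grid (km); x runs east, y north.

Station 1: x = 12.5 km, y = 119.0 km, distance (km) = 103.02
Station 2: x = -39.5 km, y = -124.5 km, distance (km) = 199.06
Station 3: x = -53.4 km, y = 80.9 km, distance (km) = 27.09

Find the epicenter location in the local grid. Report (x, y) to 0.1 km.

x ≈ -78.5 km, y ≈ 70.7 km

Circle about each station: (x − 12.5)² + (y − 119.0)² = 103.02²; (x + 39.5)² + (y + 124.5)² = 199.06²; (x + 53.4)² + (y − 80.9)² = 27.09².
Subtracting pairs of circle equations eliminates x²+y² and gives linear equations (the radical axes):
-104.0 x − 487.0 y = -26268.51
-131.8 x − 76.2 y = 4958.37
Solving the 2×2 system: x ≈ -78.5, y ≈ 70.7 km.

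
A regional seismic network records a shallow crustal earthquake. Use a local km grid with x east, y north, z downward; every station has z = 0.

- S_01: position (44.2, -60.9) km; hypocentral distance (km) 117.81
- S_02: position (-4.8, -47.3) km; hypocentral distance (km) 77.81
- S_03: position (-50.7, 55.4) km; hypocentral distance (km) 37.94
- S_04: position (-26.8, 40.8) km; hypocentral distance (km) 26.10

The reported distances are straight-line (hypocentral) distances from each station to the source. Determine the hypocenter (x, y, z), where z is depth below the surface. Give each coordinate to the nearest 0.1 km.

Each station gives a sphere (x−x_i)² + (y−y_i)² + z² = d_i² (stations at z=0).
Subtracting the S_01 sphere from S_02 and S_03: z² cancels, leaving linear equations in x and y:
-98.0 x + 27.2 y = 4422.68
-189.8 x + 232.6 y = 12416.95
Solving: x ≈ -39.188, y ≈ 21.406 km (keep extra digits for the depth step; rounded: -39.2, 21.4).
Then from the S_01 sphere: z² = 117.81² − (x − 44.2)² − (y + 60.9)² with x = -39.188, y = 21.406, so z ≈ 12.303 ≈ 12.3 km.

x ≈ -39.2 km, y ≈ 21.4 km, depth ≈ 12.3 km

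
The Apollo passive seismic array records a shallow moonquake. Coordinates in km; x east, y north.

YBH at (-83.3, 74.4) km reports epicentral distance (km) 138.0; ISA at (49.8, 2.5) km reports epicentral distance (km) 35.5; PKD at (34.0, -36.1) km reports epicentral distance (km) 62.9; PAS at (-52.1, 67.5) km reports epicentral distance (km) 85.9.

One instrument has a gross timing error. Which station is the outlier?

YBH

Solve using three stations at a time. Using ISA, PKD, PAS (subtract circle equations pairwise → linear system) gives (x, y) ≈ (23.0, 25.8).
Distances from that point to each station vs reported:
  YBH: calculated 116.9 vs reported 138.0 → residual 21.1 km
  ISA: calculated 35.5 vs reported 35.5 → residual 0.0 km
  PKD: calculated 62.9 vs reported 62.9 → residual 0.0 km
  PAS: calculated 85.9 vs reported 85.9 → residual 0.0 km
ISA, PKD, PAS are mutually consistent (residuals ≈ 0); YBH is off by 21.1 km.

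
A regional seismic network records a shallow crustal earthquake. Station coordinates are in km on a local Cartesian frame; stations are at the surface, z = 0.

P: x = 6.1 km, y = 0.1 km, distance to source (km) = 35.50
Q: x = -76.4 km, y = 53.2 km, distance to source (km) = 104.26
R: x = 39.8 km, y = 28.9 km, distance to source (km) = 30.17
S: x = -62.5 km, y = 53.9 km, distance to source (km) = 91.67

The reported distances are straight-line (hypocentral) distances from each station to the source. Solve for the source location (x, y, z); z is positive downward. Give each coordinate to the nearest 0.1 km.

(20.8, 23.1, 22.7)

Each station gives a sphere (x−x_i)² + (y−y_i)² + z² = d_i² (stations at z=0).
Subtracting the P sphere from Q and R: z² cancels, leaving linear equations in x and y:
-165.0 x + 106.2 y = -979.92
67.4 x + 57.6 y = 2732.05
Solving: x ≈ 20.801, y ≈ 23.091 km (keep extra digits for the depth step; rounded: 20.8, 23.1).
Then from the P sphere: z² = 35.50² − (x − 6.1)² − (y − 0.1)² with x = 20.801, y = 23.091, so z ≈ 22.706 ≈ 22.7 km.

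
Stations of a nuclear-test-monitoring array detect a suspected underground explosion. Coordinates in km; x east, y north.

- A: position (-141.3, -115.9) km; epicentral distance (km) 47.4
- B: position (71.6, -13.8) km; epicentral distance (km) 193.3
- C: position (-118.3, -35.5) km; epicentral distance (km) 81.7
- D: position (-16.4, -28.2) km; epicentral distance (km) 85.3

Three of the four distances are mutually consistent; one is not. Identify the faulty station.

Solve using three stations at a time. Using A, B, C (subtract circle equations pairwise → linear system) gives (x, y) ≈ (-94.0, -113.5).
Distances from that point to each station vs reported:
  A: calculated 47.4 vs reported 47.4 → residual 0.0 km
  B: calculated 193.3 vs reported 193.3 → residual 0.0 km
  C: calculated 81.7 vs reported 81.7 → residual 0.0 km
  D: calculated 115.3 vs reported 85.3 → residual 30.0 km
A, B, C are mutually consistent (residuals ≈ 0); D is off by 30.0 km.

D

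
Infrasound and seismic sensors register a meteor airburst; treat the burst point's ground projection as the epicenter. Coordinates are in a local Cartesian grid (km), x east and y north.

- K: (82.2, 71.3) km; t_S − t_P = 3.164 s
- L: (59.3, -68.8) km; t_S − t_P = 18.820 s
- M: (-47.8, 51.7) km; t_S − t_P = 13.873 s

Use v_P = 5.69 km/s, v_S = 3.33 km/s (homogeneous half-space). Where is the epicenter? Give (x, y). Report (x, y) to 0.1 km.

(59.3, 82.3)

Distance from S−P lag: d = Δt · v_P v_S / (v_P − v_S) = Δt · (5.69·3.33)/(5.69−3.33) ≈ 8.0287·Δt.
So d_K = 25.40, d_L = 151.10, d_M = 111.38 km.
Circle about each station: (x − 82.2)² + (y − 71.3)² = 25.40²; (x − 59.3)² + (y + 68.8)² = 151.10²; (x + 47.8)² + (y − 51.7)² = 111.38².
Subtracting the K equation from the L and M equations removes the quadratic terms:
-45.8 x − 280.2 y = -25776.65
-260.0 x − 39.2 y = -18643.14
Solving the 2×2 system: x ≈ 59.3, y ≈ 82.3 km.
Check against K (with the unrounded x, y): √((x − 82.2)²+(y − 71.3)²) = 25.41 ≈ 25.40 km. ✓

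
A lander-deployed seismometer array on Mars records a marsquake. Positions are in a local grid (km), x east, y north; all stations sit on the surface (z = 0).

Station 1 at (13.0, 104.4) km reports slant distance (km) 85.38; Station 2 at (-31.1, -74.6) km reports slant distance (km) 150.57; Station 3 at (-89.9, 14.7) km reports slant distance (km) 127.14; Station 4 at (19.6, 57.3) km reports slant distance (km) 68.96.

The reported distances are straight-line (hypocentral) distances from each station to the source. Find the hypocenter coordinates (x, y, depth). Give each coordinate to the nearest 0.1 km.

x ≈ 10.3 km, y ≈ 53.1 km, depth ≈ 68.2 km

Each station gives a sphere (x−x_i)² + (y−y_i)² + z² = d_i² (stations at z=0).
Subtracting the Station 1 sphere from Station 2 and Station 3: z² cancels, leaving linear equations in x and y:
-88.2 x − 358.0 y = -19917.57
-205.8 x − 179.4 y = -11645.10
Solving: x ≈ 10.297, y ≈ 53.099 km (keep extra digits for the depth step; rounded: 10.3, 53.1).
Then from the Station 1 sphere: z² = 85.38² − (x − 13.0)² − (y − 104.4)² with x = 10.297, y = 53.099, so z ≈ 68.196 ≈ 68.2 km.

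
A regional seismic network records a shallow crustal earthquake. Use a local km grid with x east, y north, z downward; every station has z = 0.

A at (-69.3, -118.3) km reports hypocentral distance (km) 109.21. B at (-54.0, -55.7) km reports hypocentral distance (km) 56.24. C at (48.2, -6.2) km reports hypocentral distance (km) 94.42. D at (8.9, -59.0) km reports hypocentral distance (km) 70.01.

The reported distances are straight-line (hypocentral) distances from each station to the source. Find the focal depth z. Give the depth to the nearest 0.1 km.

depth ≈ 41.9 km

Each station gives a sphere (x−x_i)² + (y−y_i)² + z² = d_i² (stations at z=0).
Subtracting the A sphere from B and C: z² cancels, leaving linear equations in x and y:
30.6 x + 125.2 y = -4015.00
235.0 x + 224.2 y = -13424.01
Solving: x ≈ -34.595, y ≈ -23.613 km (keep extra digits for the depth step; rounded: -34.6, -23.6).
Then from the A sphere: z² = 109.21² − (x + 69.3)² − (y + 118.3)² with x = -34.595, y = -23.613, so z ≈ 41.914 ≈ 41.9 km.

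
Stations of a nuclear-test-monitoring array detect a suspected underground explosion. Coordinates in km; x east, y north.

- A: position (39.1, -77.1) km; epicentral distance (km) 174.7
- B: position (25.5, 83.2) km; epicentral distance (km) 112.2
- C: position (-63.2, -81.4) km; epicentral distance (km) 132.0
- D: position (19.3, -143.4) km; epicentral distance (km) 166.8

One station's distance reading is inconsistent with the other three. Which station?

Solve using three stations at a time. Using A, B, C (subtract circle equations pairwise → linear system) gives (x, y) ≈ (-81.5, 49.3).
Distances from that point to each station vs reported:
  A: calculated 174.7 vs reported 174.7 → residual 0.0 km
  B: calculated 112.2 vs reported 112.2 → residual 0.0 km
  C: calculated 132.0 vs reported 132.0 → residual 0.0 km
  D: calculated 217.5 vs reported 166.8 → residual 50.7 km
A, B, C are mutually consistent (residuals ≈ 0); D is off by 50.7 km.

D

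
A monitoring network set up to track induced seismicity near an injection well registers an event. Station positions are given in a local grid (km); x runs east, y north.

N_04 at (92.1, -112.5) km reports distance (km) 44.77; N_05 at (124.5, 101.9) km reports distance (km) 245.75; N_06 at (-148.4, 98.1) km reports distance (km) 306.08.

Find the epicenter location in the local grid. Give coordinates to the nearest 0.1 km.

x ≈ 52.3 km, y ≈ -133.0 km

Circle about each station: (x − 92.1)² + (y + 112.5)² = 44.77²; (x − 124.5)² + (y − 101.9)² = 245.75²; (x + 148.4)² + (y − 98.1)² = 306.08².
Subtracting the N_04 equation from the N_05 and N_06 equations removes the quadratic terms:
64.8 x + 428.8 y = -53643.51
-481.0 x + 421.2 y = -81173.10
Solving the 2×2 system: x ≈ 52.3, y ≈ -133.0 km.
Check against N_04 (with the unrounded x, y): √((x − 92.1)²+(y + 112.5)²) = 44.78 ≈ 44.77 km. ✓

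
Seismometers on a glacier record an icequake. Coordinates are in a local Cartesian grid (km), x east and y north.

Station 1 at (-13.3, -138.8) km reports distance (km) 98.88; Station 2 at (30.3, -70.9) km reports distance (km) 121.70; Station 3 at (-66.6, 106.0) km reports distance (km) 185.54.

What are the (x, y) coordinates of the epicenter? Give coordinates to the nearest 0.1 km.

Circle about each station: (x + 13.3)² + (y + 138.8)² = 98.88²; (x − 30.3)² + (y + 70.9)² = 121.70²; (x + 66.6)² + (y − 106.0)² = 185.54².
Subtracting the Station 1 equation from the Station 2 and Station 3 equations removes the quadratic terms:
87.2 x + 135.8 y = -18531.07
-106.6 x + 489.6 y = -28418.61
Solving the 2×2 system: x ≈ -91.2, y ≈ -77.9 km.

x ≈ -91.2 km, y ≈ -77.9 km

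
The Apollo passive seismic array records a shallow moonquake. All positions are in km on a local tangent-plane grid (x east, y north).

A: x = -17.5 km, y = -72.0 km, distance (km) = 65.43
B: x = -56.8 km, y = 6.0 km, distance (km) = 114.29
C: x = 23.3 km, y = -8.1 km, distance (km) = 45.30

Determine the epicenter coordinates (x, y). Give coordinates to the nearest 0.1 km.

x ≈ 43.6 km, y ≈ -48.6 km

Circle about each station: (x + 17.5)² + (y + 72.0)² = 65.43²; (x + 56.8)² + (y − 6.0)² = 114.29²; (x − 23.3)² + (y + 8.1)² = 45.30².
Subtracting pairs of circle equations eliminates x²+y² and gives linear equations (the radical axes):
-78.6 x + 156.0 y = -11009.13
81.6 x + 127.8 y = -2652.76
Solving the 2×2 system: x ≈ 43.6, y ≈ -48.6 km.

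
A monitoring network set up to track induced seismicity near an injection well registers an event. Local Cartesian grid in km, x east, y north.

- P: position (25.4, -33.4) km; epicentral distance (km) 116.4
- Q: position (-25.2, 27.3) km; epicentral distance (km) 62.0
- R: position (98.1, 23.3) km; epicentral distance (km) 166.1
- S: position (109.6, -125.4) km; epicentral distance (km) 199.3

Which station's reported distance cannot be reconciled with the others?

P

Solve using three stations at a time. Using Q, R, S (subtract circle equations pairwise → linear system) gives (x, y) ≈ (-61.4, -23.0).
Distances from that point to each station vs reported:
  P: calculated 87.4 vs reported 116.4 → residual 29.0 km
  Q: calculated 62.0 vs reported 62.0 → residual 0.0 km
  R: calculated 166.1 vs reported 166.1 → residual 0.0 km
  S: calculated 199.3 vs reported 199.3 → residual 0.0 km
Q, R, S are mutually consistent (residuals ≈ 0); P is off by 29.0 km.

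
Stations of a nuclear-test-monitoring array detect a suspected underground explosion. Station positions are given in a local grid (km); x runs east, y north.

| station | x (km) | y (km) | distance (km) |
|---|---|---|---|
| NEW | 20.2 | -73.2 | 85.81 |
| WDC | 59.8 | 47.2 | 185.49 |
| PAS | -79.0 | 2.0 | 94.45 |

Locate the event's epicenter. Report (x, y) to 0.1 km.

Circle about each station: (x − 20.2)² + (y + 73.2)² = 85.81²; (x − 59.8)² + (y − 47.2)² = 185.49²; (x + 79.0)² + (y − 2.0)² = 94.45².
Subtracting pairs of circle equations eliminates x²+y² and gives linear equations (the radical axes):
79.2 x + 240.8 y = -27005.58
-198.4 x + 150.4 y = -1078.73
Solving the 2×2 system: x ≈ -63.7, y ≈ -91.2 km.

-63.7 km east, -91.2 km north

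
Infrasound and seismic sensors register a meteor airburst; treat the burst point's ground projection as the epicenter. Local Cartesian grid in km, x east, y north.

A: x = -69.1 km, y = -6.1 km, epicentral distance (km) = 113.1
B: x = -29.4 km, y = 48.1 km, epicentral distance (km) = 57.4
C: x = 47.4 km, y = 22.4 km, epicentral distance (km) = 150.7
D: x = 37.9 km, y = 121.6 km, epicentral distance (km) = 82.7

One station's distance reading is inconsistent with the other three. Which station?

C

Solve using three stations at a time. Using A, B, D (subtract circle equations pairwise → linear system) gives (x, y) ≈ (-43.2, 104.1).
Distances from that point to each station vs reported:
  A: calculated 113.3 vs reported 113.1 → residual 0.2 km
  B: calculated 57.7 vs reported 57.4 → residual 0.3 km
  C: calculated 122.0 vs reported 150.7 → residual 28.7 km
  D: calculated 82.9 vs reported 82.7 → residual 0.2 km
A, B, D are mutually consistent (residuals ≈ 0); C is off by 28.7 km.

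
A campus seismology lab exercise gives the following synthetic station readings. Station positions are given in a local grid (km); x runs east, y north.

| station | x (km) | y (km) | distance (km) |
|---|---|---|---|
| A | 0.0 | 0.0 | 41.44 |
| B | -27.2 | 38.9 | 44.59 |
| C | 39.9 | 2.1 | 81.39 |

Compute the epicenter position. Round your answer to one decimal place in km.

-41.3 km east, -3.4 km north

Circle about each station: x² + y² = 41.44²; (x + 27.2)² + (y − 38.9)² = 44.59²; (x − 39.9)² + (y − 2.1)² = 81.39².
Subtracting pairs of circle equations eliminates x²+y² and gives linear equations (the radical axes):
-54.4 x + 77.8 y = 1982.06
79.8 x + 4.2 y = -3310.64
Solving the 2×2 system: x ≈ -41.3, y ≈ -3.4 km.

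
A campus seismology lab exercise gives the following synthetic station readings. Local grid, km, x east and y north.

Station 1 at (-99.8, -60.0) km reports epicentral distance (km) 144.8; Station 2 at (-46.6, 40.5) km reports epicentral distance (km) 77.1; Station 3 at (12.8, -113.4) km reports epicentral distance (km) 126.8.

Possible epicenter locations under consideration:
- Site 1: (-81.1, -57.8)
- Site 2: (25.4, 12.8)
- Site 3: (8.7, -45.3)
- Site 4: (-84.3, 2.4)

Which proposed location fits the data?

For each candidate, compare |candidate − station| to the reported distance:
Site 1: residuals Station 1 126.0, Station 2 27.1, Station 3 17.7 → max 126.0 km
Site 2: residuals Station 1 0.0, Station 2 0.0, Station 3 0.0 → max 0.0 km
Site 3: residuals Station 1 35.3, Station 2 25.0, Station 3 58.6 → max 58.6 km
Site 4: residuals Station 1 80.5, Station 2 23.5, Station 3 24.3 → max 80.5 km
Only Site 2 has all residuals ≈ 0.

Site 2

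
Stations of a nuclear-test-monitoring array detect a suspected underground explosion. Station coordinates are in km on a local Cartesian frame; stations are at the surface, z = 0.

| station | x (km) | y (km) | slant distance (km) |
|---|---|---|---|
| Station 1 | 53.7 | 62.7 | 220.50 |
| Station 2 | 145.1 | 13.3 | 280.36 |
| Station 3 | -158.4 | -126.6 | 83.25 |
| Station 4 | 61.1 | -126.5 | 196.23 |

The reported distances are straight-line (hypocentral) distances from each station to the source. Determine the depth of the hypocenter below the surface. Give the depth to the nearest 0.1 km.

depth ≈ 42.2 km

Each station gives a sphere (x−x_i)² + (y−y_i)² + z² = d_i² (stations at z=0).
Subtracting the Station 1 sphere from Station 2 and Station 3: z² cancels, leaving linear equations in x and y:
182.8 x − 98.8 y = -15565.56
-424.2 x − 378.6 y = 75992.83
Solving: x ≈ -120.602, y ≈ -65.593 km (keep extra digits for the depth step; rounded: -120.6, -65.6).
Then from the Station 1 sphere: z² = 220.50² − (x − 53.7)² − (y − 62.7)² with x = -120.602, y = -65.593, so z ≈ 42.190 ≈ 42.2 km.
Check against Station 4 (with the unrounded solution): distance 196.23 ≈ 196.23 km. ✓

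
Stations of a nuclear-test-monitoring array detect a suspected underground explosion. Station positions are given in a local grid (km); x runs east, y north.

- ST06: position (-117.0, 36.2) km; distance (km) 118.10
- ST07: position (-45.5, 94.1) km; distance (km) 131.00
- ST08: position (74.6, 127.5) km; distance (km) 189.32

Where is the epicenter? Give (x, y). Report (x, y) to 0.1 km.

x ≈ -22.7 km, y ≈ -34.9 km

Circle about each station: (x + 117.0)² + (y − 36.2)² = 118.10²; (x + 45.5)² + (y − 94.1)² = 131.00²; (x − 74.6)² + (y − 127.5)² = 189.32².
Subtracting pairs of circle equations eliminates x²+y² and gives linear equations (the radical axes):
143.0 x + 115.8 y = -7287.77
383.2 x + 182.6 y = -15072.48
Solving the 2×2 system: x ≈ -22.7, y ≈ -34.9 km.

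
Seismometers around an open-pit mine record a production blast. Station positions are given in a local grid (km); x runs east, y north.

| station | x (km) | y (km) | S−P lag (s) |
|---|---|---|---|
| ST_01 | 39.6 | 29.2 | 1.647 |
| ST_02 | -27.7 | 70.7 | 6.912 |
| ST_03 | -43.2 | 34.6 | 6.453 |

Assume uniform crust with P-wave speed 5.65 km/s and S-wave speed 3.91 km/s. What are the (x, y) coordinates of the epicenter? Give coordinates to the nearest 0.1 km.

Distance from S−P lag: d = Δt · v_P v_S / (v_P − v_S) = Δt · (5.65·3.91)/(5.65−3.91) ≈ 12.6963·Δt.
So d_ST_01 = 20.91, d_ST_02 = 87.76, d_ST_03 = 81.93 km.
Circle about each station: (x − 39.6)² + (y − 29.2)² = 20.91²; (x + 27.7)² + (y − 70.7)² = 87.76²; (x + 43.2)² + (y − 34.6)² = 81.93².
Subtracting the ST_01 equation from the ST_02 and ST_03 equations removes the quadratic terms:
-134.6 x + 83.0 y = -3919.61
-165.6 x + 10.8 y = -5632.70
Solving the 2×2 system: x ≈ 34.6, y ≈ 8.9 km.

34.6 km east, 8.9 km north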